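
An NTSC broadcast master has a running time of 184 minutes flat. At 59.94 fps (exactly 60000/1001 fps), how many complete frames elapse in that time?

184 min = 11040 s.
Frames = 11040 × 60000/1001 = 662400000/1001 ≈ 661738.2617.
Complete frames: 661738.

661738 frames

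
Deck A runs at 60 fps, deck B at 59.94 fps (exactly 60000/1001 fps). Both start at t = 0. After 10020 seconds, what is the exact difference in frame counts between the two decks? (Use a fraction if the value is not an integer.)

601200/1001 frames

A emits 60 × 10020 = 601200 frames; B emits 60000/1001 × 10020 = 601200000/1001.
Difference = 601200/1001 frames (≈ 600.5994); B is behind A.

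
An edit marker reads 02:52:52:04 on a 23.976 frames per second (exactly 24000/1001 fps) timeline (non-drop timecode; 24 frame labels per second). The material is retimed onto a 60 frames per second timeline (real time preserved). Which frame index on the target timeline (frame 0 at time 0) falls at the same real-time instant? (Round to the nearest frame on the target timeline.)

frame 622952

Source frame index: (2×3600 + 52×60 + 52) × 24 + 4 = 248932.
Real time: 248932 / (24000/1001) = 62295233/6000 s.
Target frame: (62295233/6000) × (60) = 62295233/100 ≈ 622952.330 → 622952.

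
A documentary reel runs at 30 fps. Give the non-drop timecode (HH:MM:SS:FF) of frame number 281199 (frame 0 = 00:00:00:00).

02:36:13:09

281199 ÷ 30 = 9373 full seconds, remainder 9 frames.
9373 s = 2 h 36 min 13 s.
Timecode: 02:36:13:09.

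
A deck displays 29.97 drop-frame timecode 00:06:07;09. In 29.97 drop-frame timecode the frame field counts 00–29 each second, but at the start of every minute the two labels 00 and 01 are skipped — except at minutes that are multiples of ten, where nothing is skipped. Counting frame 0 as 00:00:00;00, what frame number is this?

Complete 10-minute blocks: 0, each 17982 frames → 0.
Remaining 6 whole minutes in the current block: 1800 + 5 × 1798 = 10790 frames.
Within the current minute: 7 × 30 + 9 − 2 = 217 (labels ;00/;01 skipped at this minute). Total = 0 + 10790 + 217 = 11007.

11007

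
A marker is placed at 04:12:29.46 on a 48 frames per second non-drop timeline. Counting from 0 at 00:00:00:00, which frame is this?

Total seconds to the label: (4 × 3600 + 12 × 60 + 29) = 15149.
Frame index = 15149 × 48 + 46 = 727198.

frame 727198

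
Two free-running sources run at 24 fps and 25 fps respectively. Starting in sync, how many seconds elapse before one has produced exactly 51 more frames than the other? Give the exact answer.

51 seconds

The gap grows by |25 − 24| = 1 frame per second.
Time for a 51-frame gap: 51 ÷ (1) = 51 s.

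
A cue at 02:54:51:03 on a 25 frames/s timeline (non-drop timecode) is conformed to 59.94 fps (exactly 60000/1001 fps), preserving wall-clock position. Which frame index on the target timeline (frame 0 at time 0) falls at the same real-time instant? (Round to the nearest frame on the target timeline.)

frame 628838

Source frame index: (2×3600 + 54×60 + 51) × 25 + 3 = 262278.
Real time: 262278 / (25) = 262278/25 s.
Target frame: (262278/25) × (60000/1001) = 629467200/1001 ≈ 628838.362 → 628838.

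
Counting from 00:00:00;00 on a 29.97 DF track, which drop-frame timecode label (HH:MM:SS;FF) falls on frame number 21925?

00:12:11;17

Ten DF minutes hold 17982 frames, so frame 21925 lies in block 1 (frames 17982–35963) with 3943 frames into that block.
The block's first minute is 1800 frames and the rest 1798 each; 3943 frames reaches minute 2, so 1 × 18 + 2 × 2 = 22 labels have been skipped so far.
Adding those back, label number 21925 + 22 = 21947 at 30 labels/s is 731 s + 17 f = 0 h 12 min 11 s frame 17, i.e. 00:12:11;17.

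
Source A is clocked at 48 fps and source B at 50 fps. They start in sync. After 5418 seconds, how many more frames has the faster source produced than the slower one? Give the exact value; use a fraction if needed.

10836 frames

A emits 48 × 5418 = 260064 frames; B emits 50 × 5418 = 270900.
Difference = 10836 frames; B is ahead of A.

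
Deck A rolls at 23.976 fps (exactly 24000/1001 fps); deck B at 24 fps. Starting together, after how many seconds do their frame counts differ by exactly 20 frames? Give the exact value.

5005/6 seconds

The gap grows by |24 − 24000/1001| = 24/1001 frames per second.
Time for a 20-frame gap: 20 ÷ (24/1001) = 5005/6 s.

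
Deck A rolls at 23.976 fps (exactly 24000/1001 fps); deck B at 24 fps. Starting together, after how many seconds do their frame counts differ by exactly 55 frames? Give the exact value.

55055/24 seconds

The gap grows by |24 − 24000/1001| = 24/1001 frames per second.
Time for a 55-frame gap: 55 ÷ (24/1001) = 55055/24 s.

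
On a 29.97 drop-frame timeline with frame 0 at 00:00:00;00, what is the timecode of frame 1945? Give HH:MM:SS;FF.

00:01:04;27

Each 10-minute DF block holds 10 × 60 × 30 − 9 × 2 = 17982 frames. 1945 ÷ 17982 → 0 full blocks, remainder 1945.
Within the partial block the first minute is 1800 frames and each further minute 1798, so 1 further minute boundary passed. Total skipped labels = 18 × 0 + 2 × 1 = 2.
Non-drop label index = 1945 + 2 = 1947; at 30 labels/s that is 00:01:04:27, i.e. DF 00:01:04;27.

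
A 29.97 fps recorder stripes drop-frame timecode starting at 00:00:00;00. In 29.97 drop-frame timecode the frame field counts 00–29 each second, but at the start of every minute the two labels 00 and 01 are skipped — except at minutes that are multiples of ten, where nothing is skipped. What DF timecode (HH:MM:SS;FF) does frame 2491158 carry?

Each 10-minute DF block holds 10 × 60 × 30 − 9 × 2 = 17982 frames. 2491158 ÷ 17982 → 138 full blocks, remainder 9642.
Within the partial block the first minute is 1800 frames and each further minute 1798, so 5 further minute boundaries passed. Total skipped labels = 18 × 138 + 2 × 5 = 2494.
Non-drop label index = 2491158 + 2494 = 2493652; at 30 labels/s that is 23:05:21:22, i.e. DF 23:05:21;22.

23:05:21;22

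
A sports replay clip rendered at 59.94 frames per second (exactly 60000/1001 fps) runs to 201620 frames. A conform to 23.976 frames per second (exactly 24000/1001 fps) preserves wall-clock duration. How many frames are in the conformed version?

80648 frames

Target frames = source frames × (target rate / source rate) = 201620 × (24000/1001)/(60000/1001) = 201620 × 2/5 = 80648.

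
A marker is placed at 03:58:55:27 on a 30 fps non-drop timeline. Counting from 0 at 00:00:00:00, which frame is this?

frame 430077

Total seconds to the label: (3 × 3600 + 58 × 60 + 55) = 14335.
Frame index = 14335 × 30 + 27 = 430077.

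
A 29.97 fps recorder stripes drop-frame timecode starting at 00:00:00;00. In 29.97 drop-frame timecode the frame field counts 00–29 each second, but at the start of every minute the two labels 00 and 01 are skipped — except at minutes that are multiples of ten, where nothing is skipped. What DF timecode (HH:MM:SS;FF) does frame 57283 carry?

00:31:51;09

Each 10-minute DF block holds 10 × 60 × 30 − 9 × 2 = 17982 frames. 57283 ÷ 17982 → 3 full blocks, remainder 3337.
Within the partial block the first minute is 1800 frames and each further minute 1798, so 1 further minute boundary passed. Total skipped labels = 18 × 3 + 2 × 1 = 56.
Non-drop label index = 57283 + 56 = 57339; at 30 labels/s that is 00:31:51:09, i.e. DF 00:31:51;09.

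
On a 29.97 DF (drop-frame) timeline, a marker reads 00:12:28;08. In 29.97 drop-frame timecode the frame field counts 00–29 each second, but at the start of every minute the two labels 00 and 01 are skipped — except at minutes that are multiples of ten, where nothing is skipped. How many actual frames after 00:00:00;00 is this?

Complete 10-minute blocks: 1, each 17982 frames → 17982.
Remaining 2 whole minutes in the current block: 1800 + 1 × 1798 = 3598 frames.
Within the current minute: 28 × 30 + 8 − 2 = 846 (labels ;00/;01 skipped at this minute). Total = 17982 + 3598 + 846 = 22426.

22426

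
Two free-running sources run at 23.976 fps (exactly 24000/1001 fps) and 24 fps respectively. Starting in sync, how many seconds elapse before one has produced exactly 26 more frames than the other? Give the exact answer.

The gap grows by |24 − 24000/1001| = 24/1001 frames per second.
Time for a 26-frame gap: 26 ÷ (24/1001) = 13013/12 s.

13013/12 seconds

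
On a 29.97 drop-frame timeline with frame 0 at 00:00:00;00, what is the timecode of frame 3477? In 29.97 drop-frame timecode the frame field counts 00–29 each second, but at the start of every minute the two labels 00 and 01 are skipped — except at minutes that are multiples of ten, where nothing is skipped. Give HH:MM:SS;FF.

00:01:55;29

Ten DF minutes hold 17982 frames, so frame 3477 lies in block 0 (frames 0–17981) with 3477 frames into that block.
The block's first minute is 1800 frames and the rest 1798 each; 3477 frames reaches minute 1, so 0 × 18 + 1 × 2 = 2 labels have been skipped so far.
Adding those back, label number 3477 + 2 = 3479 at 30 labels/s is 115 s + 29 f = 0 h 1 min 55 s frame 29, i.e. 00:01:55;29.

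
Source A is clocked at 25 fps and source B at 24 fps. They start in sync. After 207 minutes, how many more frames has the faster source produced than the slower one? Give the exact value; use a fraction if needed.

12420 frames

207 min = 12420 s.
A emits 25 × 12420 = 310500 frames; B emits 24 × 12420 = 298080.
Difference = 12420 frames; B is behind A.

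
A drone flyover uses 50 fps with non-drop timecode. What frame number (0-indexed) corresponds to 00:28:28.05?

85405

Total seconds to the label: (0 × 3600 + 28 × 60 + 28) = 1708.
Frame index = 1708 × 50 + 5 = 85405.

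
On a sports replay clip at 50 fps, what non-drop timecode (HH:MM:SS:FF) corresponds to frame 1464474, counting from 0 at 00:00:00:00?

08:08:09:24

1464474 ÷ 50 = 29289 full seconds, remainder 24 frames.
29289 s = 8 h 8 min 9 s.
Timecode: 08:08:09:24.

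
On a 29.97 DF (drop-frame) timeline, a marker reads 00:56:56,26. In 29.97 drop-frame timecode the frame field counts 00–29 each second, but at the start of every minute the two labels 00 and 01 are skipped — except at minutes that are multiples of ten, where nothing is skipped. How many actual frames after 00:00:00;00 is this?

102404

Complete 10-minute blocks: 5, each 17982 frames → 89910.
Remaining 6 whole minutes in the current block: 1800 + 5 × 1798 = 10790 frames.
Within the current minute: 56 × 30 + 26 − 2 = 1704 (labels ;00/;01 skipped at this minute). Total = 89910 + 10790 + 1704 = 102404.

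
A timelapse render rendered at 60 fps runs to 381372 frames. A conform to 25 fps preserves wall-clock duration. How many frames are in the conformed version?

Frames at target rate = 381372 × (25) / (60) = 158905.

158905 frames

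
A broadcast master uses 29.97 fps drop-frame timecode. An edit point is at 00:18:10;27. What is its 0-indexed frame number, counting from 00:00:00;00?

As if non-drop at 30 labels/s: (0 × 3600 + 18 × 60 + 10) × 30 + 27 = 32727.
Minute boundaries passed: 18; those not divisible by 10: 18 − 1 = 17; dropped labels = 2 × 17 = 34.
Actual frame index = 32727 − 34 = 32693.

32693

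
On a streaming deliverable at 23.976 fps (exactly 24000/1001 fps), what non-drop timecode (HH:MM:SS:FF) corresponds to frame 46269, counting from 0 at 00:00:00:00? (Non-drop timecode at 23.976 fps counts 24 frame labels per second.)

46269 ÷ 24 = 1927 full seconds, remainder 21 frames.
1927 s = 0 h 32 min 7 s.
Timecode: 00:32:07:21.

00:32:07:21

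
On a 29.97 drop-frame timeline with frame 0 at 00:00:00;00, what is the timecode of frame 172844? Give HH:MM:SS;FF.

Each 10-minute DF block holds 10 × 60 × 30 − 9 × 2 = 17982 frames. 172844 ÷ 17982 → 9 full blocks, remainder 11006.
Within the partial block the first minute is 1800 frames and each further minute 1798, so 6 further minute boundaries passed. Total skipped labels = 18 × 9 + 2 × 6 = 174.
Non-drop label index = 172844 + 174 = 173018; at 30 labels/s that is 01:36:07:08, i.e. DF 01:36:07;08.

01:36:07;08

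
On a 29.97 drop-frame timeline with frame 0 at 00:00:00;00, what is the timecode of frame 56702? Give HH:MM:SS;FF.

Ten DF minutes hold 17982 frames, so frame 56702 lies in block 3 (frames 53946–71927) with 2756 frames into that block.
The block's first minute is 1800 frames and the rest 1798 each; 2756 frames reaches minute 1, so 3 × 18 + 1 × 2 = 56 labels have been skipped so far.
Adding those back, label number 56702 + 56 = 56758 at 30 labels/s is 1891 s + 28 f = 0 h 31 min 31 s frame 28, i.e. 00:31:31;28.

00:31:31;28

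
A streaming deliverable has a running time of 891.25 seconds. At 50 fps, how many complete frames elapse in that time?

44562 frames

Frames = 891.25 × 50 = 89125/2 ≈ 44562.5000.
Complete frames: 44562.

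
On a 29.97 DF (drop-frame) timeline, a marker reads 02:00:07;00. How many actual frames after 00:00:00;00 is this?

215994

As if non-drop at 30 labels/s: (2 × 3600 + 0 × 60 + 7) × 30 + 0 = 216210.
Minute boundaries passed: 120; those not divisible by 10: 120 − 12 = 108; dropped labels = 2 × 108 = 216.
Actual frame index = 216210 − 216 = 215994.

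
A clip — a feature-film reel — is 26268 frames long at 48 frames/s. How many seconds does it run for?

547.25 seconds

Running time = 26268 / (48) = 547.25 s.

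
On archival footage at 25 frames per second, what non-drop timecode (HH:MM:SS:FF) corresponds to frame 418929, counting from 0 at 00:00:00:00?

04:39:17:04

418929 ÷ 25 = 16757 full seconds, remainder 4 frames.
16757 s = 4 h 39 min 17 s.
Timecode: 04:39:17:04.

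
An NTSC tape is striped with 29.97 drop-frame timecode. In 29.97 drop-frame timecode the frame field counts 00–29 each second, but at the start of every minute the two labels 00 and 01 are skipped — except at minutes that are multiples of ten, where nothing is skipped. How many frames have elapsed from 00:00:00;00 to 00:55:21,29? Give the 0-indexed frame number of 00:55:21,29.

As if non-drop at 30 labels/s: (0 × 3600 + 55 × 60 + 21) × 30 + 29 = 99659.
Minute boundaries passed: 55; those not divisible by 10: 55 − 5 = 50; dropped labels = 2 × 50 = 100.
Actual frame index = 99659 − 100 = 99559.

99559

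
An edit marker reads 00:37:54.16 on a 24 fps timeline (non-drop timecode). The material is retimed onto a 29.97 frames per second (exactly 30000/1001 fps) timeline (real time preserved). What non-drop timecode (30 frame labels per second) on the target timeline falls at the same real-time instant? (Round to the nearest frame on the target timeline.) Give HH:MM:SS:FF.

Source frame index: (0×3600 + 37×60 + 54) × 24 + 16 = 54592.
Real time: 54592 / (24) = 6824/3 s.
Target frame: (6824/3) × (30000/1001) = 68240000/1001 ≈ 68171.828 → 68172.
At 30 labels/s: frame 68172 → 00:37:52:12.

00:37:52:12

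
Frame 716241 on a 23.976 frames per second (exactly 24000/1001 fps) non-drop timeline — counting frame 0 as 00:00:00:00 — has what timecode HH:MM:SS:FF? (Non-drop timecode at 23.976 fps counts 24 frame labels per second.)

716241 ÷ 24 = 29843 full seconds, remainder 9 frames.
29843 s = 8 h 17 min 23 s.
Timecode: 08:17:23:09.

08:17:23:09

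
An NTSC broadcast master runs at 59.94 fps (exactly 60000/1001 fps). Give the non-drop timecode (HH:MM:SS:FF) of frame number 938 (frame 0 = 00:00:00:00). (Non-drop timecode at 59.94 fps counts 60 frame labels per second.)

938 ÷ 60 = 15 full seconds, remainder 38 frames.
15 s = 0 h 0 min 15 s.
Timecode: 00:00:15:38.

00:00:15:38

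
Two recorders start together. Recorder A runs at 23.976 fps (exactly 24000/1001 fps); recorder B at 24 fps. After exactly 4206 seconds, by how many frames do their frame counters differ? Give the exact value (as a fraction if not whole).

A emits 24000/1001 × 4206 = 100944000/1001 frames; B emits 24 × 4206 = 100944.
Difference = 100944/1001 frames (≈ 100.8432); B is ahead of A.

100944/1001 frames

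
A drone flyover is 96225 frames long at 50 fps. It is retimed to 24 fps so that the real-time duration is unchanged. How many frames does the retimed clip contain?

Target frames = source frames × (target rate / source rate) = 96225 × (24)/(50) = 96225 × 12/25 = 46188.

46188 frames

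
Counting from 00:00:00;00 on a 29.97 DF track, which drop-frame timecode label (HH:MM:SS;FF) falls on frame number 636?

00:00:21;06

Ten DF minutes hold 17982 frames, so frame 636 lies in block 0 (frames 0–17981) with 636 frames into that block.
The block's first minute is 1800 frames and the rest 1798 each; 636 frames reaches minute 0, so 0 × 18 + 0 × 2 = 0 labels have been skipped so far.
Adding those back, label number 636 + 0 = 636 at 30 labels/s is 21 s + 6 f = 0 h 0 min 21 s frame 6, i.e. 00:00:21;06.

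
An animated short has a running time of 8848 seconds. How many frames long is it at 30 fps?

265440 frames

Frames = 8848 × 30 = 265440.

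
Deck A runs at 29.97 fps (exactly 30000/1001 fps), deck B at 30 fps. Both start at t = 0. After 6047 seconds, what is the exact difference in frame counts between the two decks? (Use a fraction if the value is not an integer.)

181410/1001 frames

A emits 30000/1001 × 6047 = 181410000/1001 frames; B emits 30 × 6047 = 181410.
Difference = 181410/1001 frames (≈ 181.2288); B is ahead of A.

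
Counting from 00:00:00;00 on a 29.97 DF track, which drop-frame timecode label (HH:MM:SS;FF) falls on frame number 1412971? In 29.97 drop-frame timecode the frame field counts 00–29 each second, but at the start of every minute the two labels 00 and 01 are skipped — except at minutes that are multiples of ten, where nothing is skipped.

13:05:46;05

Ten DF minutes hold 17982 frames, so frame 1412971 lies in block 78 (frames 1402596–1420577) with 10375 frames into that block.
The block's first minute is 1800 frames and the rest 1798 each; 10375 frames reaches minute 5, so 78 × 18 + 5 × 2 = 1414 labels have been skipped so far.
Adding those back, label number 1412971 + 1414 = 1414385 at 30 labels/s is 47146 s + 5 f = 13 h 5 min 46 s frame 5, i.e. 13:05:46;05.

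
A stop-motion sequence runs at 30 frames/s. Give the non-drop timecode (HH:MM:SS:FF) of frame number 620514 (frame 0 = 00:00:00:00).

05:44:43:24

620514 ÷ 30 = 20683 full seconds, remainder 24 frames.
20683 s = 5 h 44 min 43 s.
Timecode: 05:44:43:24.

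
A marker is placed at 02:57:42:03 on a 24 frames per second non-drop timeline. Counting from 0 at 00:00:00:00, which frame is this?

Total seconds to the label: (2 × 3600 + 57 × 60 + 42) = 10662.
Frame index = 10662 × 24 + 3 = 255891.

255891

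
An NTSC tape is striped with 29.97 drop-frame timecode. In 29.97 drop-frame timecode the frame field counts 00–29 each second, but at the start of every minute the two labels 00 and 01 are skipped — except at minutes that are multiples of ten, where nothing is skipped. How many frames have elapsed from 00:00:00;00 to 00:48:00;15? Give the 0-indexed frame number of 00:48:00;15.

Complete 10-minute blocks: 4, each 17982 frames → 71928.
Remaining 8 whole minutes in the current block: 1800 + 7 × 1798 = 14386 frames.
Within the current minute: 0 × 30 + 15 − 2 = 13 (labels ;00/;01 skipped at this minute). Total = 71928 + 14386 + 13 = 86327.

86327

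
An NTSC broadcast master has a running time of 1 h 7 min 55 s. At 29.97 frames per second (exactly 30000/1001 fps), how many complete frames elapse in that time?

122127 frames

1 h 7 min 55 s = 4075 s.
Frames = 4075 × 30000/1001 = 122250000/1001 ≈ 122127.8721.
Complete frames: 122127.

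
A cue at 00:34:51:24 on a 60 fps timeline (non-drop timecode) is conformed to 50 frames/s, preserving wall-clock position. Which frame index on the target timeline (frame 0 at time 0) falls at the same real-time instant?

Source frame index: (0×3600 + 34×60 + 51) × 60 + 24 = 125484.
Real time: 125484 / (60) = 10457/5 s.
Target frame: (10457/5) × (50) = 104570.

frame 104570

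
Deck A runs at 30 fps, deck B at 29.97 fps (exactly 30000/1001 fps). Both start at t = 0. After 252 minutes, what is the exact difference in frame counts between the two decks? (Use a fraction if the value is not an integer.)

64800/143 frames

252 min = 15120 s.
A emits 30 × 15120 = 453600 frames; B emits 30000/1001 × 15120 = 64800000/143.
Difference = 64800/143 frames (≈ 453.1469); B is behind A.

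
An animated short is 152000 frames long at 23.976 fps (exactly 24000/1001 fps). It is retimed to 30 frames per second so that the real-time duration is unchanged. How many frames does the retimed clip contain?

190190 frames

Target frames = source frames × (target rate / source rate) = 152000 × (30)/(24000/1001) = 152000 × 1001/800 = 190190.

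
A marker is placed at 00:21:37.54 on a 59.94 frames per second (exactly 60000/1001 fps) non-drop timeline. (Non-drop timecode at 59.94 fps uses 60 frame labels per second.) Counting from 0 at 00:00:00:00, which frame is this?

Total seconds to the label: (0 × 3600 + 21 × 60 + 37) = 1297.
Frame index = 1297 × 60 + 54 = 77874.

frame 77874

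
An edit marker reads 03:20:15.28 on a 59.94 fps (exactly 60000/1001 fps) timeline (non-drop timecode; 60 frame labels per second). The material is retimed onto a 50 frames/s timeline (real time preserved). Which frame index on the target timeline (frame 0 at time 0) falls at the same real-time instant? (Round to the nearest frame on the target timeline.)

frame 601374

Source frame index: (3×3600 + 20×60 + 15) × 60 + 28 = 720928.
Real time: 720928 / (60000/1001) = 22551529/1875 s.
Target frame: (22551529/1875) × (50) = 45103058/75 ≈ 601374.107 → 601374.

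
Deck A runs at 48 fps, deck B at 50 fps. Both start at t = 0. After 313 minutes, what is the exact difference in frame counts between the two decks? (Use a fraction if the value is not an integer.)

313 min = 18780 s.
A emits 48 × 18780 = 901440 frames; B emits 50 × 18780 = 939000.
Difference = 37560 frames; B is ahead of A.

37560 frames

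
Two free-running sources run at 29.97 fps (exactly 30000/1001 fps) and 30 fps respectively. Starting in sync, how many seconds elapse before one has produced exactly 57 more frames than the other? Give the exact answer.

The gap grows by |30 − 30000/1001| = 30/1001 frames per second.
Time for a 57-frame gap: 57 ÷ (30/1001) = 1901.9 s.

1901.9 seconds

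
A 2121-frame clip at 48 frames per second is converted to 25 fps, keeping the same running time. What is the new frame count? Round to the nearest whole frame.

1105 frames

Frames at target rate = 2121 × (25) / (48) = 17675/16 ≈ 1104.688.
Nearest whole frame: 1105.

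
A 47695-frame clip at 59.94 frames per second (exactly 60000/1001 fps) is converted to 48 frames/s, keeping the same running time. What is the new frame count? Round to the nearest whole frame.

38194 frames

Frames at target rate = 47695 × (48) / (60000/1001) = 9548539/250 ≈ 38194.156.
Nearest whole frame: 38194.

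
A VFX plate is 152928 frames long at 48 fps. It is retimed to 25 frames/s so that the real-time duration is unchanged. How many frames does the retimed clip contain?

79650 frames

Target frames = source frames × (target rate / source rate) = 152928 × (25)/(48) = 152928 × 25/48 = 79650.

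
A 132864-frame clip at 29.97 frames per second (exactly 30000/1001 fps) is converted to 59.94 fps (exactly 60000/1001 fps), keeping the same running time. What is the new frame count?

Frames at target rate = 132864 × (60000/1001) / (30000/1001) = 265728.

265728 frames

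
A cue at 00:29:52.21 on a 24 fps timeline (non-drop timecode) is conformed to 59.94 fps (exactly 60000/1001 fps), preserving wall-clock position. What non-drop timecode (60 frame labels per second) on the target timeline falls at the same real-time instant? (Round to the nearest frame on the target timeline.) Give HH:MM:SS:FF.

00:29:51:05

Source frame index: (0×3600 + 29×60 + 52) × 24 + 21 = 43029.
Real time: 43029 / (24) = 14343/8 s.
Target frame: (14343/8) × (60000/1001) = 15367500/143 ≈ 107465.035 → 107465.
At 60 labels/s: frame 107465 → 00:29:51:05.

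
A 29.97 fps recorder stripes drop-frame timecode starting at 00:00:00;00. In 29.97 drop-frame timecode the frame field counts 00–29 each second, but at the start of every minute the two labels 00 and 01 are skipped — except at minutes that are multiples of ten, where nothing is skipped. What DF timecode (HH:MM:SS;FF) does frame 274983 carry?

Ten DF minutes hold 17982 frames, so frame 274983 lies in block 15 (frames 269730–287711) with 5253 frames into that block.
The block's first minute is 1800 frames and the rest 1798 each; 5253 frames reaches minute 2, so 15 × 18 + 2 × 2 = 274 labels have been skipped so far.
Adding those back, label number 274983 + 274 = 275257 at 30 labels/s is 9175 s + 7 f = 2 h 32 min 55 s frame 7, i.e. 02:32:55;07.

02:32:55;07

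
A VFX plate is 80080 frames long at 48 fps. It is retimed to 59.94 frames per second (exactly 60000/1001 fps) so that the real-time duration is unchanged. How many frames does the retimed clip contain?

Target frames = source frames × (target rate / source rate) = 80080 × (60000/1001)/(48) = 80080 × 1250/1001 = 100000.

100000 frames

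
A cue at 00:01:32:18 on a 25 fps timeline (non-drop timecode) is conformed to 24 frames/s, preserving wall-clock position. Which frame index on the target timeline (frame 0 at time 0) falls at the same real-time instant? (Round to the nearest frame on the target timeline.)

Source frame index: (0×3600 + 1×60 + 32) × 25 + 18 = 2318.
Real time: 2318 / (25) = 2318/25 s.
Target frame: (2318/25) × (24) = 55632/25 ≈ 2225.280 → 2225.

frame 2225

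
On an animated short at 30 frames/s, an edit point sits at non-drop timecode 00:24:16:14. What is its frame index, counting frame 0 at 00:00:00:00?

43694

Total seconds to the label: (0 × 3600 + 24 × 60 + 16) = 1456.
Frame index = 1456 × 30 + 14 = 43694.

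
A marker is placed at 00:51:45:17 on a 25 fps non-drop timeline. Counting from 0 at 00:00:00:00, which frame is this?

Total seconds to the label: (0 × 3600 + 51 × 60 + 45) = 3105.
Frame index = 3105 × 25 + 17 = 77642.

77642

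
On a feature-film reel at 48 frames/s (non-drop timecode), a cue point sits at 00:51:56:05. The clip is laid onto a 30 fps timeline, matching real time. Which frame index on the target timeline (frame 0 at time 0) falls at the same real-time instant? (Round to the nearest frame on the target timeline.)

frame 93483

Source frame index: (0×3600 + 51×60 + 56) × 48 + 5 = 149573.
Real time: 149573 / (48) = 149573/48 s.
Target frame: (149573/48) × (30) = 747865/8 ≈ 93483.125 → 93483.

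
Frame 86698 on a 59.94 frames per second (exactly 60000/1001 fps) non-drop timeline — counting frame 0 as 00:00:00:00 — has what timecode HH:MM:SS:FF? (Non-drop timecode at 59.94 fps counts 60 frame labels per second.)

00:24:04:58

86698 ÷ 60 = 1444 full seconds, remainder 58 frames.
1444 s = 0 h 24 min 4 s.
Timecode: 00:24:04:58.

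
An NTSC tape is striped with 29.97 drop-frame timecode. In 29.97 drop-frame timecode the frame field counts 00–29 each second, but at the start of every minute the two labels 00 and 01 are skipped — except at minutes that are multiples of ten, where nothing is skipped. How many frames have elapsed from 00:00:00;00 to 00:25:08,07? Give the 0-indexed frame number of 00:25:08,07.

45201

Complete 10-minute blocks: 2, each 17982 frames → 35964.
Remaining 5 whole minutes in the current block: 1800 + 4 × 1798 = 8992 frames.
Within the current minute: 8 × 30 + 7 − 2 = 245 (labels ;00/;01 skipped at this minute). Total = 35964 + 8992 + 245 = 45201.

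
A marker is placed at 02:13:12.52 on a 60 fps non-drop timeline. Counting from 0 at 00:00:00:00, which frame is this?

Total seconds to the label: (2 × 3600 + 13 × 60 + 12) = 7992.
Frame index = 7992 × 60 + 52 = 479572.

479572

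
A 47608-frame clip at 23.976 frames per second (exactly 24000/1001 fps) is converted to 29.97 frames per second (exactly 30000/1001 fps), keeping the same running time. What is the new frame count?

Target frames = source frames × (target rate / source rate) = 47608 × (30000/1001)/(24000/1001) = 47608 × 5/4 = 59510.

59510 frames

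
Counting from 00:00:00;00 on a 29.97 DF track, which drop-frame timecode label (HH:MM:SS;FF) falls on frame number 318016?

Ten DF minutes hold 17982 frames, so frame 318016 lies in block 17 (frames 305694–323675) with 12322 frames into that block.
The block's first minute is 1800 frames and the rest 1798 each; 12322 frames reaches minute 6, so 17 × 18 + 6 × 2 = 318 labels have been skipped so far.
Adding those back, label number 318016 + 318 = 318334 at 30 labels/s is 10611 s + 4 f = 2 h 56 min 51 s frame 4, i.e. 02:56:51;04.

02:56:51;04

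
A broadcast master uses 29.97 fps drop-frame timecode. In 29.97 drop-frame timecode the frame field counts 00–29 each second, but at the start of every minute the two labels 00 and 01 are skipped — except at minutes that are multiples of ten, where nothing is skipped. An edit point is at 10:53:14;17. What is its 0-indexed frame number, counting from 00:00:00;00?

1174661

As if non-drop at 30 labels/s: (10 × 3600 + 53 × 60 + 14) × 30 + 17 = 1175837.
Minute boundaries passed: 653; those not divisible by 10: 653 − 65 = 588; dropped labels = 2 × 588 = 1176.
Actual frame index = 1175837 − 1176 = 1174661.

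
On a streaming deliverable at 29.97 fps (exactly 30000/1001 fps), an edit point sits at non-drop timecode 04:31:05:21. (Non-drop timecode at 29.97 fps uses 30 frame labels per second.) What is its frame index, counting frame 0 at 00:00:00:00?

Total seconds to the label: (4 × 3600 + 31 × 60 + 5) = 16265.
Frame index = 16265 × 30 + 21 = 487971.

487971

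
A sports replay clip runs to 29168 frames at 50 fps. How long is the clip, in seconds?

583.36 seconds

Running time = 29168 / (50) = 583.36 s.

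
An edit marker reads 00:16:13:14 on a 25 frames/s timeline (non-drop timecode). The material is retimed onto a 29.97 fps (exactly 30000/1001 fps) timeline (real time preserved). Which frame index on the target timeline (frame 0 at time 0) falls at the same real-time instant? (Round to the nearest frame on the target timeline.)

Source frame index: (0×3600 + 16×60 + 13) × 25 + 14 = 24339.
Real time: 24339 / (25) = 24339/25 s.
Target frame: (24339/25) × (30000/1001) = 4172400/143 ≈ 29177.622 → 29178.

frame 29178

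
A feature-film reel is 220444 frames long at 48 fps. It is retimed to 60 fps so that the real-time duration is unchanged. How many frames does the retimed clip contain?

Target frames = source frames × (target rate / source rate) = 220444 × (60)/(48) = 220444 × 5/4 = 275555.

275555 frames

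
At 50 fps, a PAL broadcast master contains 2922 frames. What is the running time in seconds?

Running time = 2922 / (50) = 58.44 s.

58.44 seconds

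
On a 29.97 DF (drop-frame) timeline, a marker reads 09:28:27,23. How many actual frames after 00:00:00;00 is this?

1022209

As if non-drop at 30 labels/s: (9 × 3600 + 28 × 60 + 27) × 30 + 23 = 1023233.
Minute boundaries passed: 568; those not divisible by 10: 568 − 56 = 512; dropped labels = 2 × 512 = 1024.
Actual frame index = 1023233 − 1024 = 1022209.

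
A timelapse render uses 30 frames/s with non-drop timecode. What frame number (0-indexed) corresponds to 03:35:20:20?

Total seconds to the label: (3 × 3600 + 35 × 60 + 20) = 12920.
Frame index = 12920 × 30 + 20 = 387620.

frame 387620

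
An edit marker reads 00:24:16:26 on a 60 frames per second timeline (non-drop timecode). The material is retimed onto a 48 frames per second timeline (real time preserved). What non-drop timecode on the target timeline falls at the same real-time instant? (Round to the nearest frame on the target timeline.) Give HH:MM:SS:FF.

00:24:16:21

Source frame index: (0×3600 + 24×60 + 16) × 60 + 26 = 87386.
Real time: 87386 / (60) = 43693/30 s.
Target frame: (43693/30) × (48) = 349544/5 ≈ 69908.800 → 69909.
At 48 labels/s: frame 69909 → 00:24:16:21.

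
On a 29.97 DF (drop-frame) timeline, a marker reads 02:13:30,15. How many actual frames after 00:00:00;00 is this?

240075

As if non-drop at 30 labels/s: (2 × 3600 + 13 × 60 + 30) × 30 + 15 = 240315.
Minute boundaries passed: 133; those not divisible by 10: 133 − 13 = 120; dropped labels = 2 × 120 = 240.
Actual frame index = 240315 − 240 = 240075.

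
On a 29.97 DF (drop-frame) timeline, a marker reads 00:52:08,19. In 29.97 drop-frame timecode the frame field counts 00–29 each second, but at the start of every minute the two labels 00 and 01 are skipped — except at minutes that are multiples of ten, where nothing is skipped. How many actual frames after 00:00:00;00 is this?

As if non-drop at 30 labels/s: (0 × 3600 + 52 × 60 + 8) × 30 + 19 = 93859.
Minute boundaries passed: 52; those not divisible by 10: 52 − 5 = 47; dropped labels = 2 × 47 = 94.
Actual frame index = 93859 − 94 = 93765.

93765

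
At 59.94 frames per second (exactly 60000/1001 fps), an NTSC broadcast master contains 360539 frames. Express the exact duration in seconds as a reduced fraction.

Running time = 360539 ÷ (60000/1001) = 360539 × 1001/60000 = 360899539/60000 s.

360899539/60000 seconds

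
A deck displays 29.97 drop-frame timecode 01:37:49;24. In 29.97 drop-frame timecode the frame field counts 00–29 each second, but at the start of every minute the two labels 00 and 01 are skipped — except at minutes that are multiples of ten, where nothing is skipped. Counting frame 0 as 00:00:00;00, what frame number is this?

Complete 10-minute blocks: 9, each 17982 frames → 161838.
Remaining 7 whole minutes in the current block: 1800 + 6 × 1798 = 12588 frames.
Within the current minute: 49 × 30 + 24 − 2 = 1492 (labels ;00/;01 skipped at this minute). Total = 161838 + 12588 + 1492 = 175918.

175918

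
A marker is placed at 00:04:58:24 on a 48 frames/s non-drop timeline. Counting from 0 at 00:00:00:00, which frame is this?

14328

Total seconds to the label: (0 × 3600 + 4 × 60 + 58) = 298.
Frame index = 298 × 48 + 24 = 14328.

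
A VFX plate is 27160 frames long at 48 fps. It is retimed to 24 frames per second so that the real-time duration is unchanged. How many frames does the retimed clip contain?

13580 frames

Target frames = source frames × (target rate / source rate) = 27160 × (24)/(48) = 27160 × 1/2 = 13580.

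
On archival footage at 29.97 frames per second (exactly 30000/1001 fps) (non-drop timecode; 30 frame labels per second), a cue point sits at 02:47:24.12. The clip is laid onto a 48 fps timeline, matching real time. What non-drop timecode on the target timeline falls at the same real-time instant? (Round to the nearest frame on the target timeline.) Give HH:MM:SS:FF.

02:47:34:21

Source frame index: (2×3600 + 47×60 + 24) × 30 + 12 = 301332.
Real time: 301332 / (30000/1001) = 25136111/2500 s.
Target frame: (25136111/2500) × (48) = 301633332/625 ≈ 482613.331 → 482613.
At 48 labels/s: frame 482613 → 02:47:34:21.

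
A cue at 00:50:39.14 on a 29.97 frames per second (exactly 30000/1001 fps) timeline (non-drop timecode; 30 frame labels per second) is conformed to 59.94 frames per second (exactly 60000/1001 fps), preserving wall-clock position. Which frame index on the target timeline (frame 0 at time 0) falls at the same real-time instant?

Source frame index: (0×3600 + 50×60 + 39) × 30 + 14 = 91184.
Real time: 91184 / (30000/1001) = 5704699/1875 s.
Target frame: (5704699/1875) × (60000/1001) = 182368.

frame 182368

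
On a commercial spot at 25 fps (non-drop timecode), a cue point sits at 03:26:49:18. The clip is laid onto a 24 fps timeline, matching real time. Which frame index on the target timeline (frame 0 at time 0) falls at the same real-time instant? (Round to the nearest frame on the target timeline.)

frame 297833

Source frame index: (3×3600 + 26×60 + 49) × 25 + 18 = 310243.
Real time: 310243 / (25) = 310243/25 s.
Target frame: (310243/25) × (24) = 7445832/25 ≈ 297833.280 → 297833.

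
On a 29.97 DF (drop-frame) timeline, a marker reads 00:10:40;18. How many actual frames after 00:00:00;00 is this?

As if non-drop at 30 labels/s: (0 × 3600 + 10 × 60 + 40) × 30 + 18 = 19218.
Minute boundaries passed: 10; those not divisible by 10: 10 − 1 = 9; dropped labels = 2 × 9 = 18.
Actual frame index = 19218 − 18 = 19200.

19200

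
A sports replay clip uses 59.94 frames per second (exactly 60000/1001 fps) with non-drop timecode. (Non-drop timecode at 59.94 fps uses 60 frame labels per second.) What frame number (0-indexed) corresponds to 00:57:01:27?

Total seconds to the label: (0 × 3600 + 57 × 60 + 1) = 3421.
Frame index = 3421 × 60 + 27 = 205287.

205287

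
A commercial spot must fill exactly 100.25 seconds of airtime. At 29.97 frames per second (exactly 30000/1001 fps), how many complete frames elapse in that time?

3004 frames

Frames = 100.25 × 30000/1001 = 3007500/1001 ≈ 3004.4955.
Complete frames: 3004.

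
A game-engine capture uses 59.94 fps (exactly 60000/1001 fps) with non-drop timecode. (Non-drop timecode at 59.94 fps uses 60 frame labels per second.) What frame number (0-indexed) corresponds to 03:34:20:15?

771615

Total seconds to the label: (3 × 3600 + 34 × 60 + 20) = 12860.
Frame index = 12860 × 60 + 15 = 771615.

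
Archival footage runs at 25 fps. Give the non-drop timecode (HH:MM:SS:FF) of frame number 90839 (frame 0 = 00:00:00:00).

90839 ÷ 25 = 3633 full seconds, remainder 14 frames.
3633 s = 1 h 0 min 33 s.
Timecode: 01:00:33:14.

01:00:33:14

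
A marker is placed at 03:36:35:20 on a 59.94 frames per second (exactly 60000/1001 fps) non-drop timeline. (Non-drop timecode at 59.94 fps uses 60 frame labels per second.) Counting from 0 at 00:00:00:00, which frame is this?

Total seconds to the label: (3 × 3600 + 36 × 60 + 35) = 12995.
Frame index = 12995 × 60 + 20 = 779720.

frame 779720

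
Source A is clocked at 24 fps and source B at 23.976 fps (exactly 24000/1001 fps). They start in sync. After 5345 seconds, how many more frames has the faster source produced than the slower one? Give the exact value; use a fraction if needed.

A emits 24 × 5345 = 128280 frames; B emits 24000/1001 × 5345 = 128280000/1001.
Difference = 128280/1001 frames (≈ 128.1518); B is behind A.

128280/1001 frames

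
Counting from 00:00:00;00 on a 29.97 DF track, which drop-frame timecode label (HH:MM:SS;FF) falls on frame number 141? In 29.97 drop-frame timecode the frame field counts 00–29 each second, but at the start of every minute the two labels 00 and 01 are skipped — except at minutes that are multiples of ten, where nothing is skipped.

Ten DF minutes hold 17982 frames, so frame 141 lies in block 0 (frames 0–17981) with 141 frames into that block.
The block's first minute is 1800 frames and the rest 1798 each; 141 frames reaches minute 0, so 0 × 18 + 0 × 2 = 0 labels have been skipped so far.
Adding those back, label number 141 + 0 = 141 at 30 labels/s is 4 s + 21 f = 0 h 0 min 4 s frame 21, i.e. 00:00:04;21.

00:00:04;21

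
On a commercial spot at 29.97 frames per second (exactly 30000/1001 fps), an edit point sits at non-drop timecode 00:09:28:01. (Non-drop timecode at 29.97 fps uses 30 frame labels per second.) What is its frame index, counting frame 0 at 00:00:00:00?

Total seconds to the label: (0 × 3600 + 9 × 60 + 28) = 568.
Frame index = 568 × 30 + 1 = 17041.

frame 17041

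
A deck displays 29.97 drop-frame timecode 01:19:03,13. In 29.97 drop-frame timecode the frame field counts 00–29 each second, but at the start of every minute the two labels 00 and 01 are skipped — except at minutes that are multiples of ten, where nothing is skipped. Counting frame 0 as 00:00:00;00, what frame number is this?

As if non-drop at 30 labels/s: (1 × 3600 + 19 × 60 + 3) × 30 + 13 = 142303.
Minute boundaries passed: 79; those not divisible by 10: 79 − 7 = 72; dropped labels = 2 × 72 = 144.
Actual frame index = 142303 − 144 = 142159.

142159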